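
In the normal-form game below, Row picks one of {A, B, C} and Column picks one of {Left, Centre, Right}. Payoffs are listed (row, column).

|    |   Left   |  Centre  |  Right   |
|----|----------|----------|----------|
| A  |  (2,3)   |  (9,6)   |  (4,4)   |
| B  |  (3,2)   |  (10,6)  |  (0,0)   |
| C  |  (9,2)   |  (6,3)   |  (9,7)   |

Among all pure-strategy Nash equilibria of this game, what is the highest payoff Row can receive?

(B, Centre) is a pure NE (Row: 10 ≥ 9; Column: 6 ≥ 2). Row gets 10.
(C, Right) is a pure NE (Row: 9 ≥ 4; Column: 7 ≥ 3). Row gets 9.
Every other cell has a profitable deviation for at least one player. Highest of {10, 9} is 10.

10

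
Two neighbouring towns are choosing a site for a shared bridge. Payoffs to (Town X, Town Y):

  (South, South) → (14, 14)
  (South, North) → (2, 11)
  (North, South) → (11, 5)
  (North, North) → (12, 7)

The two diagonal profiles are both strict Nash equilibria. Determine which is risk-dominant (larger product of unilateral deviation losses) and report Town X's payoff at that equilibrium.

At both South: Town X loses 14 − 11 = 3 by deviating; Town Y loses 14 − 11 = 3. Product = 3·3 = 9.
At both North: Town X loses 12 − 2 = 10 by deviating; Town Y loses 7 − 5 = 2. Product = 10·2 = 20.
20 > 9, so both North is risk-dominant. Town X's payoff there is 12.

12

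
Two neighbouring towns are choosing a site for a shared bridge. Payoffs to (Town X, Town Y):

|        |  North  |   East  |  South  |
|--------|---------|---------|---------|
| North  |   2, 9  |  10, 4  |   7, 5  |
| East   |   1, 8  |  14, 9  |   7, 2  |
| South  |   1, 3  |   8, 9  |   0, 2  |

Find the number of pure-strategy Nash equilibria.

2

Both North: Town X gets 2 (best alternative 1); Town Y gets 9 (best alternative 5). Neither deviates — NE.
Both East: Town X gets 14 (best alternative 10); Town Y gets 9 (best alternative 8). Neither deviates — NE.
Both South is not a NE: Town X would switch to North (7 > 0).
No other cell survives both best-response checks, so there are 2 pure NE.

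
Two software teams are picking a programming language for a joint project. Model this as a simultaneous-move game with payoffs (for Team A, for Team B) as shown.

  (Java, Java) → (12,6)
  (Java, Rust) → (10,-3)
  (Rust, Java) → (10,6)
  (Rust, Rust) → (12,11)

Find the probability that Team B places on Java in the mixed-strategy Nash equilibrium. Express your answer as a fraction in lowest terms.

1/2

Team B's mix q on Java must make Team A indifferent between Java and Rust.
Team A's payoff from Java: 12q + 10(1−q). From Rust: 10q + 12(1−q).
Set equal: 2q = 2(1−q) → q = 2/4 = 1/2.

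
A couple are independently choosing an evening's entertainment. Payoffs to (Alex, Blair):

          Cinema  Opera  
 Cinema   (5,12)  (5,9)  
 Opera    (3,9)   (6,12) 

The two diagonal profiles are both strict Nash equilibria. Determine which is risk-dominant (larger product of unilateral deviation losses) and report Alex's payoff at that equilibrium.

At both Cinema: Alex loses 5 − 3 = 2 by deviating; Blair loses 12 − 9 = 3. Product = 2·3 = 6.
At both Opera: Alex loses 6 − 5 = 1 by deviating; Blair loses 12 − 9 = 3. Product = 1·3 = 3.
6 > 3, so both Cinema is risk-dominant. Alex's payoff there is 5.

5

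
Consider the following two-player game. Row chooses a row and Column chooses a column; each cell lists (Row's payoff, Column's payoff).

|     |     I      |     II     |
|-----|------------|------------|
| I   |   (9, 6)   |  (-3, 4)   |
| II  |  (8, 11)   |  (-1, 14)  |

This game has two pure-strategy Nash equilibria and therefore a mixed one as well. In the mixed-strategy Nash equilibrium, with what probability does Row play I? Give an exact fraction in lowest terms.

3/5

Row's mix p on I must make Column indifferent between I and II.
Column's payoff from I: 6p + 11(1−p). From II: 4p + 14(1−p).
Set equal: 2p = 3(1−p) → p = 3/5.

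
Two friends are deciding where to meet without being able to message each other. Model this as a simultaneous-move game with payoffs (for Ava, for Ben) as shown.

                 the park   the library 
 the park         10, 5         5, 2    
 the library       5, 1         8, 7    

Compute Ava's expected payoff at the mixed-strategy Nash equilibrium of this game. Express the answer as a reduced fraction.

Ben mixes with probability q on the park, chosen so Ava is indifferent: 10q + 5(1−q) = 5q + 8(1−q) gives q = 3/8.
Ava's expected payoff (from either row, since indifferent) is 10·3/8 + 5·5/8 = 55/8.

55/8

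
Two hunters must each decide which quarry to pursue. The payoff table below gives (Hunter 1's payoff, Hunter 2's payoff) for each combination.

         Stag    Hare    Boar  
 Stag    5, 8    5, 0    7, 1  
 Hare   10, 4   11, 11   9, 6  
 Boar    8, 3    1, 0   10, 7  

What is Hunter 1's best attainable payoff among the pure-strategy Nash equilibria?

Both Hare is a pure NE (Hunter 1: 11 ≥ 5; Hunter 2: 11 ≥ 6). Hunter 1 gets 11.
Both Boar is a pure NE (Hunter 1: 10 ≥ 9; Hunter 2: 7 ≥ 3). Hunter 1 gets 10.
Every other cell has a profitable deviation for at least one player. Highest of {11, 10} is 11.

11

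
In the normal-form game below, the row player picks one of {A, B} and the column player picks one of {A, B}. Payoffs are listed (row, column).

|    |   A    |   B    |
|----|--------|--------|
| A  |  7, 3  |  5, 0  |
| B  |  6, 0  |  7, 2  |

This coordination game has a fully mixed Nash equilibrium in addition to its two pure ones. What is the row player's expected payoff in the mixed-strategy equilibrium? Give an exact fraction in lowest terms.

19/3

The column player mixes with probability q on A, chosen so the row player is indifferent: 7q + 5(1−q) = 6q + 7(1−q) gives q = 2/3.
The row player's expected payoff (from either row, since indifferent) is 7·2/3 + 5·1/3 = 19/3.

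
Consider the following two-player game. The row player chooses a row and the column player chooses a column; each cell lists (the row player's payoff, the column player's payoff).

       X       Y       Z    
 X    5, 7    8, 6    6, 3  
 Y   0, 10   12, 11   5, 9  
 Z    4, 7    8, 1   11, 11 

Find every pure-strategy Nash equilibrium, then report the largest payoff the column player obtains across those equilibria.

11

Both X is a pure NE (the row player: 5 ≥ 4; the column player: 7 ≥ 6). The column player gets 7.
Both Y is a pure NE (the row player: 12 ≥ 8; the column player: 11 ≥ 10). The column player gets 11.
Both Z is a pure NE (the row player: 11 ≥ 6; the column player: 11 ≥ 7). The column player gets 11.
Every other cell has a profitable deviation for at least one player. Highest of {7, 11, 11} is 11.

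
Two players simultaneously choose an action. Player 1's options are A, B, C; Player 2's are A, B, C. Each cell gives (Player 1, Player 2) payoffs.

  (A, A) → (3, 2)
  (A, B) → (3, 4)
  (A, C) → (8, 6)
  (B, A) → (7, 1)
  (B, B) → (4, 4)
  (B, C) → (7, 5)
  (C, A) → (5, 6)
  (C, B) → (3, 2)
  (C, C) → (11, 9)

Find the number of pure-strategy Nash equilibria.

Both C: Player 1 gets 11 (best alternative 8); Player 2 gets 9 (best alternative 6). Neither deviates — NE.
Both A is not a NE: Player 1 would switch to B (7 > 3).
No other cell survives both best-response checks, so there is 1 pure NE.

1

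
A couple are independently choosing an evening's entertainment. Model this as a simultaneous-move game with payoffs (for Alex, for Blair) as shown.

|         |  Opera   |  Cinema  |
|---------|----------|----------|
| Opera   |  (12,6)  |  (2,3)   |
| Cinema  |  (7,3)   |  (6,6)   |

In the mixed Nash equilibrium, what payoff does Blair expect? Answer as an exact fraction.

Alex mixes with probability p on Opera, chosen so Blair is indifferent: 6p + 3(1−p) = 3p + 6(1−p) gives p = 1/2.
Blair's expected payoff is 6·1/2 + 3·1/2 = 9/2.

9/2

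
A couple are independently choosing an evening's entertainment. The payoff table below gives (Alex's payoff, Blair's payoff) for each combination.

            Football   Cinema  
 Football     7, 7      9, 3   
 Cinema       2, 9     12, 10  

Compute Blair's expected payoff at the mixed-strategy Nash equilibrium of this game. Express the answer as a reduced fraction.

Alex mixes with probability p on Football, chosen so Blair is indifferent: 7p + 9(1−p) = 3p + 10(1−p) gives p = 1/5.
Blair's expected payoff is 7·1/5 + 9·4/5 = 43/5.

43/5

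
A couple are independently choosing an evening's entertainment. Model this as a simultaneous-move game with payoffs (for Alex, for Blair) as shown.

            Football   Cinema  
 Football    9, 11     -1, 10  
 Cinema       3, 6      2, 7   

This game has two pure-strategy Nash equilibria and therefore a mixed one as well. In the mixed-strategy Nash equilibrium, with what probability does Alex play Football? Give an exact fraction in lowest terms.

1/2

Alex's mix p on Football must make Blair indifferent between Football and Cinema.
Blair's payoff from Football: 11p + 6(1−p). From Cinema: 10p + 7(1−p).
Set equal: 1p = 1(1−p) → p = 1/2.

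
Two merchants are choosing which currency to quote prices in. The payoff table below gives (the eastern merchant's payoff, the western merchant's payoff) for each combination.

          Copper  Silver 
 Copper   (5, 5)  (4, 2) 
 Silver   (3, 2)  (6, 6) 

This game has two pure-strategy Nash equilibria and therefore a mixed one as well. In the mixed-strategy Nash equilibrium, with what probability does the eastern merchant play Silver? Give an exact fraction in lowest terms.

The eastern merchant's mix p on Copper must make the western merchant indifferent between Copper and Silver.
The western merchant's payoff from Copper: 5p + 2(1−p). From Silver: 2p + 6(1−p).
Set equal: 3p = 4(1−p) → p = 4/7.
Probability on Silver is 1 − 4/7 = 3/7.

3/7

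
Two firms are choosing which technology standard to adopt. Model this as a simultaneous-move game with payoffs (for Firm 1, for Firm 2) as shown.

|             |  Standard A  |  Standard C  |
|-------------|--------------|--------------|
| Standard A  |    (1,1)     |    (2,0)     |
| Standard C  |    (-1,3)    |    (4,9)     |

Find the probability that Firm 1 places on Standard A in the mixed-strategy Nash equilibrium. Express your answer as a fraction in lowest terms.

Firm 1's mix p on Standard A must make Firm 2 indifferent between Standard A and Standard C.
Firm 2's payoff from Standard A: 1p + 3(1−p). From Standard C: 0p + 9(1−p).
Set equal: 1p = 6(1−p) → p = 6/7.

6/7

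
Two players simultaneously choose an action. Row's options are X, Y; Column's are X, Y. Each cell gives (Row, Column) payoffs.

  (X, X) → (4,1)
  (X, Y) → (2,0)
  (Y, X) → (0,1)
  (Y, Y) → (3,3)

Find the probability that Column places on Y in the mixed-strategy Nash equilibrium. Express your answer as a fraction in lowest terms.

Column's mix q on X must make Row indifferent between X and Y.
Row's payoff from X: 4q + 2(1−q). From Y: 0q + 3(1−q).
Set equal: 4q = 1(1−q) → q = 1/5.
Probability on Y is 1 − 1/5 = 4/5.

4/5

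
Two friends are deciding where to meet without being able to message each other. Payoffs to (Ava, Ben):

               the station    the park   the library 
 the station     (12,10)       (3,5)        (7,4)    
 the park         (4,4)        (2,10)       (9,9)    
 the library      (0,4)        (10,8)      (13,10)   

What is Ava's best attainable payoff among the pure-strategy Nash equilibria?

Both the station is a pure NE (Ava: 12 ≥ 4; Ben: 10 ≥ 5). Ava gets 12.
Both the library is a pure NE (Ava: 13 ≥ 9; Ben: 10 ≥ 8). Ava gets 13.
Every other cell has a profitable deviation for at least one player. Highest of {12, 13} is 13.

13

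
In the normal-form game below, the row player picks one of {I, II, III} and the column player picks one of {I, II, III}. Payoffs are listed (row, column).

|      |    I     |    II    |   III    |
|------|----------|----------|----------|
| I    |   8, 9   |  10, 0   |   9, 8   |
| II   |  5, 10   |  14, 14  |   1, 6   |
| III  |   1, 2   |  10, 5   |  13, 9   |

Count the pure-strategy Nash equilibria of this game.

3

Both I: the row player gets 8 (best alternative 5); the column player gets 9 (best alternative 8). Neither deviates — NE.
Both II: the row player gets 14 (best alternative 10); the column player gets 14 (best alternative 10). Neither deviates — NE.
Both III: the row player gets 13 (best alternative 9); the column player gets 9 (best alternative 5). Neither deviates — NE.
(III, I) is not a NE: the row player would switch to I (8 > 1).
No other cell survives both best-response checks, so there are 3 pure NE.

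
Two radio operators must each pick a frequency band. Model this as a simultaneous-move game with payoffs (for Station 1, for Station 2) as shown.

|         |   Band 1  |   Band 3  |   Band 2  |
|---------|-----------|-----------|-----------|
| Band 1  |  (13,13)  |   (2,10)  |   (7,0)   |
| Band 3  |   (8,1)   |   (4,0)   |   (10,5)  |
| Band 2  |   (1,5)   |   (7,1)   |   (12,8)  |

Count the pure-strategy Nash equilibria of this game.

2

Both Band 1: Station 1 gets 13 (best alternative 8); Station 2 gets 13 (best alternative 10). Neither deviates — NE.
Both Band 2: Station 1 gets 12 (best alternative 10); Station 2 gets 8 (best alternative 5). Neither deviates — NE.
Both Band 3 is not a NE: Station 1 would switch to Band 2 (7 > 4).
No other cell survives both best-response checks, so there are 2 pure NE.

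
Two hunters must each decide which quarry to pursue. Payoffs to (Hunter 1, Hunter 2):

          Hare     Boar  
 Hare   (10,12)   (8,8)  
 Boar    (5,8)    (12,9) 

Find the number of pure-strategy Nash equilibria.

2

Both Hare: Hunter 1 gets 10 (best alternative 5); Hunter 2 gets 12 (best alternative 8). Neither deviates — NE.
Both Boar: Hunter 1 gets 12 (best alternative 8); Hunter 2 gets 9 (best alternative 8). Neither deviates — NE.
(Boar, Hare) is not a NE: Hunter 1 would switch to Hare (10 > 5).
No other cell survives both best-response checks, so there are 2 pure NE.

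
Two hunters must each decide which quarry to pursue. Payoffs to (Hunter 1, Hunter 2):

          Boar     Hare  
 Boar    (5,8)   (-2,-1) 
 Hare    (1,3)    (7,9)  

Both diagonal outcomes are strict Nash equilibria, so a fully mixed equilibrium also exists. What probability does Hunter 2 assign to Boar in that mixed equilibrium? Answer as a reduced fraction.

Hunter 2's mix q on Boar must make Hunter 1 indifferent between Boar and Hare.
Hunter 1's payoff from Boar: 5q + (-2)(1−q). From Hare: 1q + 7(1−q).
Set equal: 4q = 9(1−q) → q = 9/13.

9/13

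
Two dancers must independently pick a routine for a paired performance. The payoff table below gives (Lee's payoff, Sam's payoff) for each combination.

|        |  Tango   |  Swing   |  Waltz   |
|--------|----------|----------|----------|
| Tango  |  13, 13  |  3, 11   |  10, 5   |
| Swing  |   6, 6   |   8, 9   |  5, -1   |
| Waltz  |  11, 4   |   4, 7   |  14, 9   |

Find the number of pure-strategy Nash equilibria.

3

Both Tango: Lee gets 13 (best alternative 11); Sam gets 13 (best alternative 11). Neither deviates — NE.
Both Swing: Lee gets 8 (best alternative 4); Sam gets 9 (best alternative 6). Neither deviates — NE.
Both Waltz: Lee gets 14 (best alternative 10); Sam gets 9 (best alternative 7). Neither deviates — NE.
(Waltz, Swing) is not a NE: Lee would switch to Swing (8 > 4).
No other cell survives both best-response checks, so there are 3 pure NE.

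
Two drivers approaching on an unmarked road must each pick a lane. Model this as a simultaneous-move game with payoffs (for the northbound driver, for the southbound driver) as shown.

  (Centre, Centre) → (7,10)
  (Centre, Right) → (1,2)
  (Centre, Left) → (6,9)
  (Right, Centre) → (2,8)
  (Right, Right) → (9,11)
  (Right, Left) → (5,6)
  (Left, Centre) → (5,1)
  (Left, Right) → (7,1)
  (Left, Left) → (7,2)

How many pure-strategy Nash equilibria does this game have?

3

Both Centre: the northbound driver gets 7 (best alternative 5); the southbound driver gets 10 (best alternative 9). Neither deviates — NE.
Both Right: the northbound driver gets 9 (best alternative 7); the southbound driver gets 11 (best alternative 8). Neither deviates — NE.
Both Left: the northbound driver gets 7 (best alternative 6); the southbound driver gets 2 (best alternative 1). Neither deviates — NE.
(Centre, Right) is not a NE: the northbound driver would switch to Right (9 > 1).
No other cell survives both best-response checks, so there are 3 pure NE.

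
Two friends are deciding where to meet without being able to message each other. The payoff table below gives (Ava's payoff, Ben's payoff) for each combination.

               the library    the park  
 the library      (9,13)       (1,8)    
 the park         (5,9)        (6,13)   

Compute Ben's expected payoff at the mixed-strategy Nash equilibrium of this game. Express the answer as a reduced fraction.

97/9

Ava mixes with probability p on the library, chosen so Ben is indifferent: 13p + 9(1−p) = 8p + 13(1−p) gives p = 4/9.
Ben's expected payoff is 13·4/9 + 9·5/9 = 97/9.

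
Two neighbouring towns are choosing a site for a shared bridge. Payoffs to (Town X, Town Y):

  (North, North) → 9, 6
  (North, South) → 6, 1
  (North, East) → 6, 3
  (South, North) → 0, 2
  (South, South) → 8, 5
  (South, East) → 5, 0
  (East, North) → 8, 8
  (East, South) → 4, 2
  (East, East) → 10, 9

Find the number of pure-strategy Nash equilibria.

3

Both North: Town X gets 9 (best alternative 8); Town Y gets 6 (best alternative 3). Neither deviates — NE.
Both South: Town X gets 8 (best alternative 6); Town Y gets 5 (best alternative 2). Neither deviates — NE.
Both East: Town X gets 10 (best alternative 6); Town Y gets 9 (best alternative 8). Neither deviates — NE.
(South, North) is not a NE: Town X would switch to North (9 > 0).
No other cell survives both best-response checks, so there are 3 pure NE.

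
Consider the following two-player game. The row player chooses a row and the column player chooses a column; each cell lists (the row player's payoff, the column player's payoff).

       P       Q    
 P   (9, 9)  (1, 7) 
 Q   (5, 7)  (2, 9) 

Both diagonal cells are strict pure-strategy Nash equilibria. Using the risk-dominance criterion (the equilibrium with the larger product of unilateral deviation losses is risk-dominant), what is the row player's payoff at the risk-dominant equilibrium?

At both P: the row player loses 9 − 5 = 4 by deviating; the column player loses 9 − 7 = 2. Product = 4·2 = 8.
At both Q: the row player loses 2 − 1 = 1 by deviating; the column player loses 9 − 7 = 2. Product = 1·2 = 2.
8 > 2, so both P is risk-dominant. The row player's payoff there is 9.

9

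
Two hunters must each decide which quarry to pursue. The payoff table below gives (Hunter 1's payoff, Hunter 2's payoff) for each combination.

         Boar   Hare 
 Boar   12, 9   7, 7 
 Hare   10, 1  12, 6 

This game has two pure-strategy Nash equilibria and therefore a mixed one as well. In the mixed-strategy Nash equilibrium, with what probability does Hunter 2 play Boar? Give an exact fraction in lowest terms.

5/7

Hunter 2's mix q on Boar must make Hunter 1 indifferent between Boar and Hare.
Hunter 1's payoff from Boar: 12q + 7(1−q). From Hare: 10q + 12(1−q).
Set equal: 2q = 5(1−q) → q = 5/7.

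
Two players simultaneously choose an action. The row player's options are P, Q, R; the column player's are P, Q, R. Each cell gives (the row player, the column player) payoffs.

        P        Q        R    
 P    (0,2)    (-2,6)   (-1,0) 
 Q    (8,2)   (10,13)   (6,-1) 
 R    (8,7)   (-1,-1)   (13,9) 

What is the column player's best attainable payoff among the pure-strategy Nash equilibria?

Both Q is a pure NE (the row player: 10 ≥ -1; the column player: 13 ≥ 2). The column player gets 13.
Both R is a pure NE (the row player: 13 ≥ 6; the column player: 9 ≥ 7). The column player gets 9.
Every other cell has a profitable deviation for at least one player. Highest of {13, 9} is 13.

13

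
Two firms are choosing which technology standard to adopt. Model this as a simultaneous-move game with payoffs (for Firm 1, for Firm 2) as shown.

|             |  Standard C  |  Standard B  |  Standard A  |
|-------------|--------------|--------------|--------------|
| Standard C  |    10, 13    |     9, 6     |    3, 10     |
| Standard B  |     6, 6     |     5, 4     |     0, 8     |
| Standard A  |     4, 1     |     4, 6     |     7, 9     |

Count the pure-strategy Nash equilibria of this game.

2

Both Standard C: Firm 1 gets 10 (best alternative 6); Firm 2 gets 13 (best alternative 10). Neither deviates — NE.
Both Standard A: Firm 1 gets 7 (best alternative 3); Firm 2 gets 9 (best alternative 6). Neither deviates — NE.
Both Standard B is not a NE: Firm 1 would switch to Standard C (9 > 5).
No other cell survives both best-response checks, so there are 2 pure NE.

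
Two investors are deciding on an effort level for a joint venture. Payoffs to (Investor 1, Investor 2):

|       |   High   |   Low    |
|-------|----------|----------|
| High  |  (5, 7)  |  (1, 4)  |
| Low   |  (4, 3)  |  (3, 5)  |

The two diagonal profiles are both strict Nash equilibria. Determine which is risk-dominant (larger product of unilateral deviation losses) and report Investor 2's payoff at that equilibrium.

5

At both High: Investor 1 loses 5 − 4 = 1 by deviating; Investor 2 loses 7 − 4 = 3. Product = 1·3 = 3.
At both Low: Investor 1 loses 3 − 1 = 2 by deviating; Investor 2 loses 5 − 3 = 2. Product = 2·2 = 4.
4 > 3, so both Low is risk-dominant. Investor 2's payoff there is 5.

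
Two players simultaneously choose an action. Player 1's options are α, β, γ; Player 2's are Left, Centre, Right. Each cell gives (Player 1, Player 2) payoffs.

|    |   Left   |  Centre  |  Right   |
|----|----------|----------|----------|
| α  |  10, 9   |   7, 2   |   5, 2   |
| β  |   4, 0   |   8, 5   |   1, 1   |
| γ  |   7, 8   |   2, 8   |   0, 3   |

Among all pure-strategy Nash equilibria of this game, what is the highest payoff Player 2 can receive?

(α, Left) is a pure NE (Player 1: 10 ≥ 7; Player 2: 9 ≥ 2). Player 2 gets 9.
(β, Centre) is a pure NE (Player 1: 8 ≥ 7; Player 2: 5 ≥ 1). Player 2 gets 5.
Every other cell has a profitable deviation for at least one player. Highest of {9, 5} is 9.

9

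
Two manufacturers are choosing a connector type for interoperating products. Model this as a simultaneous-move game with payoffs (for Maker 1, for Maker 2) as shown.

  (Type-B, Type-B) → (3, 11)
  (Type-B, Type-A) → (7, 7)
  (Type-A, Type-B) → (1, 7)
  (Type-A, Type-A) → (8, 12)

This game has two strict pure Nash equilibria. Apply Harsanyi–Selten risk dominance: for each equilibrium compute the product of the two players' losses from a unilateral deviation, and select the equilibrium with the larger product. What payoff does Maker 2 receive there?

At both Type-B: Maker 1 loses 3 − 1 = 2 by deviating; Maker 2 loses 11 − 7 = 4. Product = 2·4 = 8.
At both Type-A: Maker 1 loses 8 − 7 = 1 by deviating; Maker 2 loses 12 − 7 = 5. Product = 1·5 = 5.
8 > 5, so both Type-B is risk-dominant. Maker 2's payoff there is 11.

11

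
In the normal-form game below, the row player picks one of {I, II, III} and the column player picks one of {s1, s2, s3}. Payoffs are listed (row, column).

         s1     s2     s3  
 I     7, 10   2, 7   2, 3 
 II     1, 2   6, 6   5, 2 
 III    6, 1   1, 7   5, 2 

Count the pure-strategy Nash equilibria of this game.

2

(I, s1): the row player gets 7 (best alternative 6); the column player gets 10 (best alternative 7). Neither deviates — NE.
(II, s2): the row player gets 6 (best alternative 2); the column player gets 6 (best alternative 2). Neither deviates — NE.
(III, s3) is not a NE: the column player would switch to s2 (7 > 2).
No other cell survives both best-response checks, so there are 2 pure NE.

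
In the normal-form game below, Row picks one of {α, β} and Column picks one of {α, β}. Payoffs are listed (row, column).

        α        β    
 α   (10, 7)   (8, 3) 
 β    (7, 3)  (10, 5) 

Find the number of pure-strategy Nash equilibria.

Both α: Row gets 10 (best alternative 7); Column gets 7 (best alternative 3). Neither deviates — NE.
Both β: Row gets 10 (best alternative 8); Column gets 5 (best alternative 3). Neither deviates — NE.
(α, β) is not a NE: Row would switch to β (10 > 8).
No other cell survives both best-response checks, so there are 2 pure NE.

2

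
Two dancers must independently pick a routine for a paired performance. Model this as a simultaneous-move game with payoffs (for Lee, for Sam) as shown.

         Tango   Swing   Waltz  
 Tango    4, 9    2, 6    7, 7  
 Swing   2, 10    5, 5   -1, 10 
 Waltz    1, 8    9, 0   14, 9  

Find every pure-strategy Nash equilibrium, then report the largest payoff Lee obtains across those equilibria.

Both Tango is a pure NE (Lee: 4 ≥ 2; Sam: 9 ≥ 7). Lee gets 4.
Both Waltz is a pure NE (Lee: 14 ≥ 7; Sam: 9 ≥ 8). Lee gets 14.
Every other cell has a profitable deviation for at least one player. Highest of {4, 14} is 14.

14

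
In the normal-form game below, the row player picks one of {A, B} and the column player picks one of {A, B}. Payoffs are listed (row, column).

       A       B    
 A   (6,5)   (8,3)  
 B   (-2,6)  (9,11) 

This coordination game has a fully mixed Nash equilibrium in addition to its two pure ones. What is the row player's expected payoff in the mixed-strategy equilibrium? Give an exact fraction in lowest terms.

The column player mixes with probability q on A, chosen so the row player is indifferent: 6q + 8(1−q) = (-2)q + 9(1−q) gives q = 1/9.
The row player's expected payoff (from either row, since indifferent) is 6·1/9 + 8·8/9 = 70/9.

70/9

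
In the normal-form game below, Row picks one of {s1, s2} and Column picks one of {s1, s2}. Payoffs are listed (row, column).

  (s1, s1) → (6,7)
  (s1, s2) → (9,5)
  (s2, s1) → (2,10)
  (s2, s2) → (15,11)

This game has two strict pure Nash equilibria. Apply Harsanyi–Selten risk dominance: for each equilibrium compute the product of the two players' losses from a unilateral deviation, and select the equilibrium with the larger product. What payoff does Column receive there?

At both s1: Row loses 6 − 2 = 4 by deviating; Column loses 7 − 5 = 2. Product = 4·2 = 8.
At both s2: Row loses 15 − 9 = 6 by deviating; Column loses 11 − 10 = 1. Product = 6·1 = 6.
8 > 6, so both s1 is risk-dominant. Column's payoff there is 7.

7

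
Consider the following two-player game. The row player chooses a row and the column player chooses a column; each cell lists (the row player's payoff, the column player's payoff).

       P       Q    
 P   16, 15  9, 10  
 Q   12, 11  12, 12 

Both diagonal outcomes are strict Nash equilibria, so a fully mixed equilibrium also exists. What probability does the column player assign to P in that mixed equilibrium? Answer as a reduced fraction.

3/7

The column player's mix q on P must make the row player indifferent between P and Q.
The row player's payoff from P: 16q + 9(1−q). From Q: 12q + 12(1−q).
Set equal: 4q = 3(1−q) → q = 3/7.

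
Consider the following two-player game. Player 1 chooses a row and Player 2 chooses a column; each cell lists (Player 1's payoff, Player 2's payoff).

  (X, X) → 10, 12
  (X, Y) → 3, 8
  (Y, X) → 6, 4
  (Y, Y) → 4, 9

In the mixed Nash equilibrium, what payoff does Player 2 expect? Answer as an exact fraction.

Player 1 mixes with probability p on X, chosen so Player 2 is indifferent: 12p + 4(1−p) = 8p + 9(1−p) gives p = 5/9.
Player 2's expected payoff is 12·5/9 + 4·4/9 = 76/9.

76/9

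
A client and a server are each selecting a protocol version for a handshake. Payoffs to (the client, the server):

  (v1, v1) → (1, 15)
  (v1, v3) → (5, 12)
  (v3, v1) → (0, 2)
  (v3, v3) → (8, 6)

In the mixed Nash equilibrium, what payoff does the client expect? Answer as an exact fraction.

2

The server mixes with probability q on v1, chosen so the client is indifferent: 1q + 5(1−q) = 0q + 8(1−q) gives q = 3/4.
The client's expected payoff (from either row, since indifferent) is 1·3/4 + 5·1/4 = 2.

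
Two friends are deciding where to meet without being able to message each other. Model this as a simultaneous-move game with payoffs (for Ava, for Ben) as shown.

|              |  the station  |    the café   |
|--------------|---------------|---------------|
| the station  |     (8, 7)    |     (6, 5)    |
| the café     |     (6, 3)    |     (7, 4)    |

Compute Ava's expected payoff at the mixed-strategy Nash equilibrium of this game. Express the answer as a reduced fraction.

Ben mixes with probability q on the station, chosen so Ava is indifferent: 8q + 6(1−q) = 6q + 7(1−q) gives q = 1/3.
Ava's expected payoff (from either row, since indifferent) is 8·1/3 + 6·2/3 = 20/3.

20/3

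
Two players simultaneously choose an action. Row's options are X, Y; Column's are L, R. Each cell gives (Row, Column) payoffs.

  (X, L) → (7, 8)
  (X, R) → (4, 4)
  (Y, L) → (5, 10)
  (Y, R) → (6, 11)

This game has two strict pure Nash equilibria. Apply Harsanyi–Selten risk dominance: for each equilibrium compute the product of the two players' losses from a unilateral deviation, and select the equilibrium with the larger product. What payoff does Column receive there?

At (X, L): Row loses 7 − 5 = 2 by deviating; Column loses 8 − 4 = 4. Product = 2·4 = 8.
At (Y, R): Row loses 6 − 4 = 2 by deviating; Column loses 11 − 10 = 1. Product = 2·1 = 2.
8 > 2, so (X, L) is risk-dominant. Column's payoff there is 8.

8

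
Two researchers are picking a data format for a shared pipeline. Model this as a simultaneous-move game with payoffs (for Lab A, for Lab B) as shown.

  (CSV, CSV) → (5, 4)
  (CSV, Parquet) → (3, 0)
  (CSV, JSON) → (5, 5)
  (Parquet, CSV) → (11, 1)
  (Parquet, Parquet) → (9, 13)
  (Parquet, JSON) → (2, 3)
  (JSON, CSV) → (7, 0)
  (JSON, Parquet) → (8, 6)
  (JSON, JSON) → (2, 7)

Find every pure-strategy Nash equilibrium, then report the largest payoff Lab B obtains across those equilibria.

13

(CSV, JSON) is a pure NE (Lab A: 5 ≥ 2; Lab B: 5 ≥ 4). Lab B gets 5.
Both Parquet is a pure NE (Lab A: 9 ≥ 8; Lab B: 13 ≥ 3). Lab B gets 13.
Every other cell has a profitable deviation for at least one player. Highest of {5, 13} is 13.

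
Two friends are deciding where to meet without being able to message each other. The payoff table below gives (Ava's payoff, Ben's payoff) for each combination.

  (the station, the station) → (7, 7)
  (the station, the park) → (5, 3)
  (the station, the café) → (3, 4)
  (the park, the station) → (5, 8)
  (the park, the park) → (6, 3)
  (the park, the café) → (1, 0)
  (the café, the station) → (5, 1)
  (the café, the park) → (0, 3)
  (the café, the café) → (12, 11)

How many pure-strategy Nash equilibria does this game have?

Both the station: Ava gets 7 (best alternative 5); Ben gets 7 (best alternative 4). Neither deviates — NE.
Both the café: Ava gets 12 (best alternative 3); Ben gets 11 (best alternative 3). Neither deviates — NE.
Both the park is not a NE: Ben would switch to the station (8 > 3).
No other cell survives both best-response checks, so there are 2 pure NE.

2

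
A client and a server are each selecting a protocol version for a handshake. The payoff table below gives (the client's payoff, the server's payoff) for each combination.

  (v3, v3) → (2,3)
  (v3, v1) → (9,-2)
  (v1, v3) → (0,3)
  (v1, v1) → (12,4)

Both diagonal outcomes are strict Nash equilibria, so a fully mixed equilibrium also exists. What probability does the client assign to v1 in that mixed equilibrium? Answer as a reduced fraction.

5/6

The client's mix p on v3 must make the server indifferent between v3 and v1.
The server's payoff from v3: 3p + 3(1−p). From v1: (-2)p + 4(1−p).
Set equal: 5p = 1(1−p) → p = 1/6.
Probability on v1 is 1 − 1/6 = 5/6.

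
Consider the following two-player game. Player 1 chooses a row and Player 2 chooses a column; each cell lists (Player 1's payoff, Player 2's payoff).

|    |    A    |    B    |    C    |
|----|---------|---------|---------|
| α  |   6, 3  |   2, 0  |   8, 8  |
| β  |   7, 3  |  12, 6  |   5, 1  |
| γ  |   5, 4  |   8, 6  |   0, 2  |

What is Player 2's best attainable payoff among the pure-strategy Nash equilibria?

8

(α, C) is a pure NE (Player 1: 8 ≥ 5; Player 2: 8 ≥ 3). Player 2 gets 8.
(β, B) is a pure NE (Player 1: 12 ≥ 8; Player 2: 6 ≥ 3). Player 2 gets 6.
Every other cell has a profitable deviation for at least one player. Highest of {8, 6} is 8.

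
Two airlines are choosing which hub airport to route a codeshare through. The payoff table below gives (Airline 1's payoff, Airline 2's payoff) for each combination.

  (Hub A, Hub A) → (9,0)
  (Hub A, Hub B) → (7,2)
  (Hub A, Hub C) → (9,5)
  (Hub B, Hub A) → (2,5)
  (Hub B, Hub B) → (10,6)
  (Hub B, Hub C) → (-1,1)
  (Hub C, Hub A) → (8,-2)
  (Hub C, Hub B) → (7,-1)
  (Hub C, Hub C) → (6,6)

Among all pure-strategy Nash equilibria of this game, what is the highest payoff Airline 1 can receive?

10

(Hub A, Hub C) is a pure NE (Airline 1: 9 ≥ 6; Airline 2: 5 ≥ 2). Airline 1 gets 9.
Both Hub B is a pure NE (Airline 1: 10 ≥ 7; Airline 2: 6 ≥ 5). Airline 1 gets 10.
Every other cell has a profitable deviation for at least one player. Highest of {9, 10} is 10.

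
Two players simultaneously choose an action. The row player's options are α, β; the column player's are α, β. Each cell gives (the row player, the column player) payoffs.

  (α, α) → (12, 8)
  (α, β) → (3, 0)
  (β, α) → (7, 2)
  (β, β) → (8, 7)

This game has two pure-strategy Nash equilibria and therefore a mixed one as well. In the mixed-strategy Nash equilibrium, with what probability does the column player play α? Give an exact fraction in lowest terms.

1/2

The column player's mix q on α must make the row player indifferent between α and β.
The row player's payoff from α: 12q + 3(1−q). From β: 7q + 8(1−q).
Set equal: 5q = 5(1−q) → q = 5/10 = 1/2.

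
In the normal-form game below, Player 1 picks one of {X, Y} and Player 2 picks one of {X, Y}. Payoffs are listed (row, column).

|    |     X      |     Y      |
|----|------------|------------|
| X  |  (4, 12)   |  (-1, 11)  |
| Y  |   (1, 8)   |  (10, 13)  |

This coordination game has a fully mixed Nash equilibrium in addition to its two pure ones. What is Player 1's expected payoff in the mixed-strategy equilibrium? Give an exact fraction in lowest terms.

Player 2 mixes with probability q on X, chosen so Player 1 is indifferent: 4q + (-1)(1−q) = 1q + 10(1−q) gives q = 11/14.
Player 1's expected payoff (from either row, since indifferent) is 4·11/14 + (-1)·3/14 = 41/14.

41/14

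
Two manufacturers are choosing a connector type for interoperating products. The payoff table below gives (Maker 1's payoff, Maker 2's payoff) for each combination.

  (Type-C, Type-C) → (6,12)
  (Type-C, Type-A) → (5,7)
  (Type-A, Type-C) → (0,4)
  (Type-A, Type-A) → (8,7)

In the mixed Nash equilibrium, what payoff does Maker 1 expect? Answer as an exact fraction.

Maker 2 mixes with probability q on Type-C, chosen so Maker 1 is indifferent: 6q + 5(1−q) = 0q + 8(1−q) gives q = 1/3.
Maker 1's expected payoff (from either row, since indifferent) is 6·1/3 + 5·2/3 = 16/3.

16/3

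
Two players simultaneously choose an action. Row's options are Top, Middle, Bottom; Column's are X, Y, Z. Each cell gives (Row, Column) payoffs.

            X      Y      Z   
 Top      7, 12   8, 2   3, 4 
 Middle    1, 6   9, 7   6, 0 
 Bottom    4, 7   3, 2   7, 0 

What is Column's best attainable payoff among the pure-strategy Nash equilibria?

(Top, X) is a pure NE (Row: 7 ≥ 4; Column: 12 ≥ 4). Column gets 12.
(Middle, Y) is a pure NE (Row: 9 ≥ 8; Column: 7 ≥ 6). Column gets 7.
Every other cell has a profitable deviation for at least one player. Highest of {12, 7} is 12.

12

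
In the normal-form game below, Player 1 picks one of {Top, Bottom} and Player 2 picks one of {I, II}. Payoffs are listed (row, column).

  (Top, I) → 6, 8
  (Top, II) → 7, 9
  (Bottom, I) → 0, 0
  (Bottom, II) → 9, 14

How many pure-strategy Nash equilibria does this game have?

1

(Bottom, II): Player 1 gets 9 (best alternative 7); Player 2 gets 14 (best alternative 0). Neither deviates — NE.
(Top, I) is not a NE: Player 2 would switch to II (9 > 8).
No other cell survives both best-response checks, so there is 1 pure NE.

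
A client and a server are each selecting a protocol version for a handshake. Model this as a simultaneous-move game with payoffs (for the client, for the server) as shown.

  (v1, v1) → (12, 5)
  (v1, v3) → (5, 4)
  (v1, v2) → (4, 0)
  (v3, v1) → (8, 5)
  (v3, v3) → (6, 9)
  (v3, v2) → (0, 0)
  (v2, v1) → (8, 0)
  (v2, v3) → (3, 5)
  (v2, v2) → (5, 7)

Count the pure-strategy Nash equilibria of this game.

Both v1: the client gets 12 (best alternative 8); the server gets 5 (best alternative 4). Neither deviates — NE.
Both v3: the client gets 6 (best alternative 5); the server gets 9 (best alternative 5). Neither deviates — NE.
Both v2: the client gets 5 (best alternative 4); the server gets 7 (best alternative 5). Neither deviates — NE.
(v2, v1) is not a NE: the client would switch to v1 (12 > 8).
No other cell survives both best-response checks, so there are 3 pure NE.

3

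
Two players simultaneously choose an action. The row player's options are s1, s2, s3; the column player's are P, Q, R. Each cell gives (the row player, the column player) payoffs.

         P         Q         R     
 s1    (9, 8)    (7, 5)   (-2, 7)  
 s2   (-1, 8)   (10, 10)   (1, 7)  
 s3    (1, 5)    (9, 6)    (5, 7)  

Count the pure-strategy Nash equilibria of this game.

(s1, P): the row player gets 9 (best alternative 1); the column player gets 8 (best alternative 7). Neither deviates — NE.
(s2, Q): the row player gets 10 (best alternative 9); the column player gets 10 (best alternative 8). Neither deviates — NE.
(s3, R): the row player gets 5 (best alternative 1); the column player gets 7 (best alternative 6). Neither deviates — NE.
(s2, R) is not a NE: the row player would switch to s3 (5 > 1).
No other cell survives both best-response checks, so there are 3 pure NE.

3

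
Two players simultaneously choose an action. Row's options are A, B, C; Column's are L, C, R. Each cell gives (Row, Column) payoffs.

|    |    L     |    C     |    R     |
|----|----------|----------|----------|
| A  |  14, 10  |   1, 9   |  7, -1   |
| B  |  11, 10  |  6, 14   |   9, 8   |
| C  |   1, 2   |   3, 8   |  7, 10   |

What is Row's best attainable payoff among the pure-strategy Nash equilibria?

(A, L) is a pure NE (Row: 14 ≥ 11; Column: 10 ≥ 9). Row gets 14.
(B, C) is a pure NE (Row: 6 ≥ 3; Column: 14 ≥ 10). Row gets 6.
Every other cell has a profitable deviation for at least one player. Highest of {14, 6} is 14.

14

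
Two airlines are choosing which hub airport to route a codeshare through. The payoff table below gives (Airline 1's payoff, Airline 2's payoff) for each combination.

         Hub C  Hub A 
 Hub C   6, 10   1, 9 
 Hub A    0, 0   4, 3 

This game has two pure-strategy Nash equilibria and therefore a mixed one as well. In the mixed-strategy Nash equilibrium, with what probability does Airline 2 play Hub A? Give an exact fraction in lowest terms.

Airline 2's mix q on Hub C must make Airline 1 indifferent between Hub C and Hub A.
Airline 1's payoff from Hub C: 6q + 1(1−q). From Hub A: 0q + 4(1−q).
Set equal: 6q = 3(1−q) → q = 3/9 = 1/3.
Probability on Hub A is 1 − 1/3 = 2/3.

2/3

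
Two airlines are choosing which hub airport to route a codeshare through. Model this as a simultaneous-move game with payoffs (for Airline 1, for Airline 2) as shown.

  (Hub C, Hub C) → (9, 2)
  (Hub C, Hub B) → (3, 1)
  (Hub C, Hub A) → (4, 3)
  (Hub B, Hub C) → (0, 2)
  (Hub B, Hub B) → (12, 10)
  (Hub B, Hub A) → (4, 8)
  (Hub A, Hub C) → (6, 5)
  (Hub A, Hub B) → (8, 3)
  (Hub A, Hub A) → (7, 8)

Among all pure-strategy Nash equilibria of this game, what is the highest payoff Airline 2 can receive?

Both Hub B is a pure NE (Airline 1: 12 ≥ 8; Airline 2: 10 ≥ 8). Airline 2 gets 10.
Both Hub A is a pure NE (Airline 1: 7 ≥ 4; Airline 2: 8 ≥ 5). Airline 2 gets 8.
Every other cell has a profitable deviation for at least one player. Highest of {10, 8} is 10.

10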